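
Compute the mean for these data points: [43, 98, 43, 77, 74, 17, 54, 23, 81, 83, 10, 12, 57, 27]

49.9286

Step 1: Sum all values: 43 + 98 + 43 + 77 + 74 + 17 + 54 + 23 + 81 + 83 + 10 + 12 + 57 + 27 = 699
Step 2: Count the number of values: n = 14
Step 3: Mean = sum / n = 699 / 14 = 49.9286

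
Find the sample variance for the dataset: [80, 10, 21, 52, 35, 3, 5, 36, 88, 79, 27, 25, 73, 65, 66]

854.8095

Step 1: Compute the mean: (80 + 10 + 21 + 52 + 35 + 3 + 5 + 36 + 88 + 79 + 27 + 25 + 73 + 65 + 66) / 15 = 44.3333
Step 2: Compute squared deviations from the mean:
  (80 - 44.3333)^2 = 1272.1111
  (10 - 44.3333)^2 = 1178.7778
  (21 - 44.3333)^2 = 544.4444
  (52 - 44.3333)^2 = 58.7778
  (35 - 44.3333)^2 = 87.1111
  (3 - 44.3333)^2 = 1708.4444
  (5 - 44.3333)^2 = 1547.1111
  (36 - 44.3333)^2 = 69.4444
  (88 - 44.3333)^2 = 1906.7778
  (79 - 44.3333)^2 = 1201.7778
  (27 - 44.3333)^2 = 300.4444
  (25 - 44.3333)^2 = 373.7778
  (73 - 44.3333)^2 = 821.7778
  (65 - 44.3333)^2 = 427.1111
  (66 - 44.3333)^2 = 469.4444
Step 3: Sum of squared deviations = 11967.3333
Step 4: Sample variance = 11967.3333 / 14 = 854.8095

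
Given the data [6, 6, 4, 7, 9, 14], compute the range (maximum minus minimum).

10

Step 1: Identify the maximum value: max = 14
Step 2: Identify the minimum value: min = 4
Step 3: Range = max - min = 14 - 4 = 10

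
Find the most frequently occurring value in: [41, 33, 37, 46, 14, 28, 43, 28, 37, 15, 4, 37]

37

Step 1: Count the frequency of each value:
  4: appears 1 time(s)
  14: appears 1 time(s)
  15: appears 1 time(s)
  28: appears 2 time(s)
  33: appears 1 time(s)
  37: appears 3 time(s)
  41: appears 1 time(s)
  43: appears 1 time(s)
  46: appears 1 time(s)
Step 2: The value 37 appears most frequently (3 times).
Step 3: Mode = 37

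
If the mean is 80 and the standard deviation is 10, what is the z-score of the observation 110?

3

Step 1: Recall the z-score formula: z = (x - mu) / sigma
Step 2: Substitute values: z = (110 - 80) / 10
Step 3: z = 30 / 10 = 3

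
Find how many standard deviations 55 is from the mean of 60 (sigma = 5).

-1

Step 1: Recall the z-score formula: z = (x - mu) / sigma
Step 2: Substitute values: z = (55 - 60) / 5
Step 3: z = -5 / 5 = -1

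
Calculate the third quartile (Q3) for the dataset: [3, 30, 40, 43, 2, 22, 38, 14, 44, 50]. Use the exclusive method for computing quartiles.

43.25

Step 1: Sort the data: [2, 3, 14, 22, 30, 38, 40, 43, 44, 50]
Step 2: n = 10
Step 3: Using the exclusive quartile method:
  Q1 = 11.25
  Q2 (median) = 34
  Q3 = 43.25
  IQR = Q3 - Q1 = 43.25 - 11.25 = 32
Step 4: Q3 = 43.25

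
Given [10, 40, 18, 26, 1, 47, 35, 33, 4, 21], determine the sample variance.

239.8333

Step 1: Compute the mean: (10 + 40 + 18 + 26 + 1 + 47 + 35 + 33 + 4 + 21) / 10 = 23.5
Step 2: Compute squared deviations from the mean:
  (10 - 23.5)^2 = 182.25
  (40 - 23.5)^2 = 272.25
  (18 - 23.5)^2 = 30.25
  (26 - 23.5)^2 = 6.25
  (1 - 23.5)^2 = 506.25
  (47 - 23.5)^2 = 552.25
  (35 - 23.5)^2 = 132.25
  (33 - 23.5)^2 = 90.25
  (4 - 23.5)^2 = 380.25
  (21 - 23.5)^2 = 6.25
Step 3: Sum of squared deviations = 2158.5
Step 4: Sample variance = 2158.5 / 9 = 239.8333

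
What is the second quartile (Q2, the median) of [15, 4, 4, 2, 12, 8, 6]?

6

Step 1: Sort the data: [2, 4, 4, 6, 8, 12, 15]
Step 2: n = 7
Step 3: Q2 is the median. Since n is odd, it is the middle value at position 4: 6
Step 4: Q2 = 6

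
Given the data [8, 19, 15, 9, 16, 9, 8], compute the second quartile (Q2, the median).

9

Step 1: Sort the data: [8, 8, 9, 9, 15, 16, 19]
Step 2: n = 7
Step 3: Q2 is the median. Since n is odd, it is the middle value at position 4: 9
Step 4: Q2 = 9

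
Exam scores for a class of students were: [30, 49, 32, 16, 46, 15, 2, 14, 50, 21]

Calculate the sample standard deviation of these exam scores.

16.6683

Step 1: Compute the mean: 27.5
Step 2: Sum of squared deviations from the mean: 2500.5
Step 3: Sample variance = 2500.5 / 9 = 277.8333
Step 4: Standard deviation = sqrt(277.8333) = 16.6683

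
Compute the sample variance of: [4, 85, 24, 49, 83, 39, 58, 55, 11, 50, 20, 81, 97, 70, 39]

815.2857

Step 1: Compute the mean: (4 + 85 + 24 + 49 + 83 + 39 + 58 + 55 + 11 + 50 + 20 + 81 + 97 + 70 + 39) / 15 = 51
Step 2: Compute squared deviations from the mean:
  (4 - 51)^2 = 2209
  (85 - 51)^2 = 1156
  (24 - 51)^2 = 729
  (49 - 51)^2 = 4
  (83 - 51)^2 = 1024
  (39 - 51)^2 = 144
  (58 - 51)^2 = 49
  (55 - 51)^2 = 16
  (11 - 51)^2 = 1600
  (50 - 51)^2 = 1
  (20 - 51)^2 = 961
  (81 - 51)^2 = 900
  (97 - 51)^2 = 2116
  (70 - 51)^2 = 361
  (39 - 51)^2 = 144
Step 3: Sum of squared deviations = 11414
Step 4: Sample variance = 11414 / 14 = 815.2857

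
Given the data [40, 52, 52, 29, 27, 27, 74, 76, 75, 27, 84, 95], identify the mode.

27

Step 1: Count the frequency of each value:
  27: appears 3 time(s)
  29: appears 1 time(s)
  40: appears 1 time(s)
  52: appears 2 time(s)
  74: appears 1 time(s)
  75: appears 1 time(s)
  76: appears 1 time(s)
  84: appears 1 time(s)
  95: appears 1 time(s)
Step 2: The value 27 appears most frequently (3 times).
Step 3: Mode = 27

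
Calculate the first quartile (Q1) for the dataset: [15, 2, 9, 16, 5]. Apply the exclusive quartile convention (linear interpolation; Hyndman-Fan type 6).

3.5

Step 1: Sort the data: [2, 5, 9, 15, 16]
Step 2: n = 5
Step 3: Using the exclusive quartile method:
  Q1 = 3.5
  Q2 (median) = 9
  Q3 = 15.5
  IQR = Q3 - Q1 = 15.5 - 3.5 = 12
Step 4: Q1 = 3.5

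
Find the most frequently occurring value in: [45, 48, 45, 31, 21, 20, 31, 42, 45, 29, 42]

45

Step 1: Count the frequency of each value:
  20: appears 1 time(s)
  21: appears 1 time(s)
  29: appears 1 time(s)
  31: appears 2 time(s)
  42: appears 2 time(s)
  45: appears 3 time(s)
  48: appears 1 time(s)
Step 2: The value 45 appears most frequently (3 times).
Step 3: Mode = 45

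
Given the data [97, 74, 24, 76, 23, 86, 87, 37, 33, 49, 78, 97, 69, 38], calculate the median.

71.5

Step 1: Sort the data in ascending order: [23, 24, 33, 37, 38, 49, 69, 74, 76, 78, 86, 87, 97, 97]
Step 2: The number of values is n = 14.
Step 3: Since n is even, the median is the average of positions 7 and 8:
  Median = (69 + 74) / 2 = 71.5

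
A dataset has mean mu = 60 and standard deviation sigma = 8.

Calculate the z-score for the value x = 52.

-1

Step 1: Recall the z-score formula: z = (x - mu) / sigma
Step 2: Substitute values: z = (52 - 60) / 8
Step 3: z = -8 / 8 = -1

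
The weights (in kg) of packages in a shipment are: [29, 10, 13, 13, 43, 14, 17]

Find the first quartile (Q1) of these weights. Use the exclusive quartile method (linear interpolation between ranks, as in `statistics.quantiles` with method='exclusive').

13

Step 1: Sort the data: [10, 13, 13, 14, 17, 29, 43]
Step 2: n = 7
Step 3: Using the exclusive quartile method:
  Q1 = 13
  Q2 (median) = 14
  Q3 = 29
  IQR = Q3 - Q1 = 29 - 13 = 16
Step 4: Q1 = 13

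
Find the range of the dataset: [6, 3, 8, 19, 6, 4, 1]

18

Step 1: Identify the maximum value: max = 19
Step 2: Identify the minimum value: min = 1
Step 3: Range = max - min = 19 - 1 = 18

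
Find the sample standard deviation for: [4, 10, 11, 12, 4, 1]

4.5607

Step 1: Compute the mean: 7
Step 2: Sum of squared deviations from the mean: 104
Step 3: Sample variance = 104 / 5 = 20.8
Step 4: Standard deviation = sqrt(20.8) = 4.5607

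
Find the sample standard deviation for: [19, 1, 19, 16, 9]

7.7589

Step 1: Compute the mean: 12.8
Step 2: Sum of squared deviations from the mean: 240.8
Step 3: Sample variance = 240.8 / 4 = 60.2
Step 4: Standard deviation = sqrt(60.2) = 7.7589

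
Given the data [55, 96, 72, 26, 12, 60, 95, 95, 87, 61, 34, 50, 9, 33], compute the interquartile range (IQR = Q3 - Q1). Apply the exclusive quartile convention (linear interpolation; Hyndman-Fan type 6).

57.75

Step 1: Sort the data: [9, 12, 26, 33, 34, 50, 55, 60, 61, 72, 87, 95, 95, 96]
Step 2: n = 14
Step 3: Using the exclusive quartile method:
  Q1 = 31.25
  Q2 (median) = 57.5
  Q3 = 89
  IQR = Q3 - Q1 = 89 - 31.25 = 57.75
Step 4: IQR = 57.75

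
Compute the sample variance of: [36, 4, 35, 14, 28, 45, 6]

257.6667

Step 1: Compute the mean: (36 + 4 + 35 + 14 + 28 + 45 + 6) / 7 = 24
Step 2: Compute squared deviations from the mean:
  (36 - 24)^2 = 144
  (4 - 24)^2 = 400
  (35 - 24)^2 = 121
  (14 - 24)^2 = 100
  (28 - 24)^2 = 16
  (45 - 24)^2 = 441
  (6 - 24)^2 = 324
Step 3: Sum of squared deviations = 1546
Step 4: Sample variance = 1546 / 6 = 257.6667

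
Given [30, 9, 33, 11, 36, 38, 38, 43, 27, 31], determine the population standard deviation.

10.735

Step 1: Compute the mean: 29.6
Step 2: Sum of squared deviations from the mean: 1152.4
Step 3: Population variance = 1152.4 / 10 = 115.24
Step 4: Standard deviation = sqrt(115.24) = 10.735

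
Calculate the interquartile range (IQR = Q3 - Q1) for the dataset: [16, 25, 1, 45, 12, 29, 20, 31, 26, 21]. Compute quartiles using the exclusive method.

14.5

Step 1: Sort the data: [1, 12, 16, 20, 21, 25, 26, 29, 31, 45]
Step 2: n = 10
Step 3: Using the exclusive quartile method:
  Q1 = 15
  Q2 (median) = 23
  Q3 = 29.5
  IQR = Q3 - Q1 = 29.5 - 15 = 14.5
Step 4: IQR = 14.5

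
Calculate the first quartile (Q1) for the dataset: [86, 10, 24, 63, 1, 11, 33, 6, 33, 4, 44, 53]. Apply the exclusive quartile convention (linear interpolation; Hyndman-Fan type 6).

7

Step 1: Sort the data: [1, 4, 6, 10, 11, 24, 33, 33, 44, 53, 63, 86]
Step 2: n = 12
Step 3: Using the exclusive quartile method:
  Q1 = 7
  Q2 (median) = 28.5
  Q3 = 50.75
  IQR = Q3 - Q1 = 50.75 - 7 = 43.75
Step 4: Q1 = 7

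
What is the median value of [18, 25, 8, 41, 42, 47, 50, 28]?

34.5

Step 1: Sort the data in ascending order: [8, 18, 25, 28, 41, 42, 47, 50]
Step 2: The number of values is n = 8.
Step 3: Since n is even, the median is the average of positions 4 and 5:
  Median = (28 + 41) / 2 = 34.5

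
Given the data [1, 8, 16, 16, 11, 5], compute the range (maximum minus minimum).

15

Step 1: Identify the maximum value: max = 16
Step 2: Identify the minimum value: min = 1
Step 3: Range = max - min = 16 - 1 = 15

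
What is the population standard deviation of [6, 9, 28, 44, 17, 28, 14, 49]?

14.8066

Step 1: Compute the mean: 24.375
Step 2: Sum of squared deviations from the mean: 1753.875
Step 3: Population variance = 1753.875 / 8 = 219.2344
Step 4: Standard deviation = sqrt(219.2344) = 14.8066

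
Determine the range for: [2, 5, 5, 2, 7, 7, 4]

5

Step 1: Identify the maximum value: max = 7
Step 2: Identify the minimum value: min = 2
Step 3: Range = max - min = 7 - 2 = 5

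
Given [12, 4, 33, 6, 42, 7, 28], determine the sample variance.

232.1429

Step 1: Compute the mean: (12 + 4 + 33 + 6 + 42 + 7 + 28) / 7 = 18.8571
Step 2: Compute squared deviations from the mean:
  (12 - 18.8571)^2 = 47.0204
  (4 - 18.8571)^2 = 220.7347
  (33 - 18.8571)^2 = 200.0204
  (6 - 18.8571)^2 = 165.3061
  (42 - 18.8571)^2 = 535.5918
  (7 - 18.8571)^2 = 140.5918
  (28 - 18.8571)^2 = 83.5918
Step 3: Sum of squared deviations = 1392.8571
Step 4: Sample variance = 1392.8571 / 6 = 232.1429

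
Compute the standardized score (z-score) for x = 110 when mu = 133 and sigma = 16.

-1.4375

Step 1: Recall the z-score formula: z = (x - mu) / sigma
Step 2: Substitute values: z = (110 - 133) / 16
Step 3: z = -23 / 16 = -1.4375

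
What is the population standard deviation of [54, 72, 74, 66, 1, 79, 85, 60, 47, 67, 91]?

23.2383

Step 1: Compute the mean: 63.2727
Step 2: Sum of squared deviations from the mean: 5940.1818
Step 3: Population variance = 5940.1818 / 11 = 540.0165
Step 4: Standard deviation = sqrt(540.0165) = 23.2383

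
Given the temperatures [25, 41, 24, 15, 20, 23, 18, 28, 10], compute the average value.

22.6667

Step 1: Sum all values: 25 + 41 + 24 + 15 + 20 + 23 + 18 + 28 + 10 = 204
Step 2: Count the number of values: n = 9
Step 3: Mean = sum / n = 204 / 9 = 22.6667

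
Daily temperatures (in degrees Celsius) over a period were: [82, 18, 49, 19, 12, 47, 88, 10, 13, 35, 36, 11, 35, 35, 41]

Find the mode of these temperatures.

35

Step 1: Count the frequency of each value:
  10: appears 1 time(s)
  11: appears 1 time(s)
  12: appears 1 time(s)
  13: appears 1 time(s)
  18: appears 1 time(s)
  19: appears 1 time(s)
  35: appears 3 time(s)
  36: appears 1 time(s)
  41: appears 1 time(s)
  47: appears 1 time(s)
  49: appears 1 time(s)
  82: appears 1 time(s)
  88: appears 1 time(s)
Step 2: The value 35 appears most frequently (3 times).
Step 3: Mode = 35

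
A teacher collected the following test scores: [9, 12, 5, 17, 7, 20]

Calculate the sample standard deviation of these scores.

5.8538

Step 1: Compute the mean: 11.6667
Step 2: Sum of squared deviations from the mean: 171.3333
Step 3: Sample variance = 171.3333 / 5 = 34.2667
Step 4: Standard deviation = sqrt(34.2667) = 5.8538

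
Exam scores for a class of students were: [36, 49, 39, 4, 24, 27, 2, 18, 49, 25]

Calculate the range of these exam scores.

47

Step 1: Identify the maximum value: max = 49
Step 2: Identify the minimum value: min = 2
Step 3: Range = max - min = 49 - 2 = 47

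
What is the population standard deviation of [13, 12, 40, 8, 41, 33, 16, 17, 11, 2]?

13.0081

Step 1: Compute the mean: 19.3
Step 2: Sum of squared deviations from the mean: 1692.1
Step 3: Population variance = 1692.1 / 10 = 169.21
Step 4: Standard deviation = sqrt(169.21) = 13.0081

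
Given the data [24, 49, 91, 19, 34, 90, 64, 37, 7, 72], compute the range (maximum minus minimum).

84

Step 1: Identify the maximum value: max = 91
Step 2: Identify the minimum value: min = 7
Step 3: Range = max - min = 91 - 7 = 84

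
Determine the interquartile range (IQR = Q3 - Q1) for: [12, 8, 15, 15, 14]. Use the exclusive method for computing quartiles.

5

Step 1: Sort the data: [8, 12, 14, 15, 15]
Step 2: n = 5
Step 3: Using the exclusive quartile method:
  Q1 = 10
  Q2 (median) = 14
  Q3 = 15
  IQR = Q3 - Q1 = 15 - 10 = 5
Step 4: IQR = 5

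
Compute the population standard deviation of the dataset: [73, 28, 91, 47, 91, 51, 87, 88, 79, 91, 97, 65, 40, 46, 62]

21.5421

Step 1: Compute the mean: 69.0667
Step 2: Sum of squared deviations from the mean: 6960.9333
Step 3: Population variance = 6960.9333 / 15 = 464.0622
Step 4: Standard deviation = sqrt(464.0622) = 21.5421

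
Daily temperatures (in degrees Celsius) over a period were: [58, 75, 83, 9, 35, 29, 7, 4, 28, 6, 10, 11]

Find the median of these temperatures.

19.5

Step 1: Sort the data in ascending order: [4, 6, 7, 9, 10, 11, 28, 29, 35, 58, 75, 83]
Step 2: The number of values is n = 12.
Step 3: Since n is even, the median is the average of positions 6 and 7:
  Median = (11 + 28) / 2 = 19.5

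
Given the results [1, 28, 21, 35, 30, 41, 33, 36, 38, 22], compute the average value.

28.5

Step 1: Sum all values: 1 + 28 + 21 + 35 + 30 + 41 + 33 + 36 + 38 + 22 = 285
Step 2: Count the number of values: n = 10
Step 3: Mean = sum / n = 285 / 10 = 28.5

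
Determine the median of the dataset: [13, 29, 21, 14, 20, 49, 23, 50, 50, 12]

22

Step 1: Sort the data in ascending order: [12, 13, 14, 20, 21, 23, 29, 49, 50, 50]
Step 2: The number of values is n = 10.
Step 3: Since n is even, the median is the average of positions 5 and 6:
  Median = (21 + 23) / 2 = 22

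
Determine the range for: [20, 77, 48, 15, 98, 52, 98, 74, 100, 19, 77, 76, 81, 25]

85

Step 1: Identify the maximum value: max = 100
Step 2: Identify the minimum value: min = 15
Step 3: Range = max - min = 100 - 15 = 85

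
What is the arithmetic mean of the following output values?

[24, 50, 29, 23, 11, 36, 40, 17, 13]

27

Step 1: Sum all values: 24 + 50 + 29 + 23 + 11 + 36 + 40 + 17 + 13 = 243
Step 2: Count the number of values: n = 9
Step 3: Mean = sum / n = 243 / 9 = 27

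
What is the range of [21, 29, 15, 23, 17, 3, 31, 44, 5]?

41

Step 1: Identify the maximum value: max = 44
Step 2: Identify the minimum value: min = 3
Step 3: Range = max - min = 44 - 3 = 41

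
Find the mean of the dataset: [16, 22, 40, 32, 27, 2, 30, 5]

21.75

Step 1: Sum all values: 16 + 22 + 40 + 32 + 27 + 2 + 30 + 5 = 174
Step 2: Count the number of values: n = 8
Step 3: Mean = sum / n = 174 / 8 = 21.75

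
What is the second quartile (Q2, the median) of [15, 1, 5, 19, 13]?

13

Step 1: Sort the data: [1, 5, 13, 15, 19]
Step 2: n = 5
Step 3: Q2 is the median. Since n is odd, it is the middle value at position 3: 13
Step 4: Q2 = 13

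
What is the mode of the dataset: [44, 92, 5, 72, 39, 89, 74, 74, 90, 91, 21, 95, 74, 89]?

74

Step 1: Count the frequency of each value:
  5: appears 1 time(s)
  21: appears 1 time(s)
  39: appears 1 time(s)
  44: appears 1 time(s)
  72: appears 1 time(s)
  74: appears 3 time(s)
  89: appears 2 time(s)
  90: appears 1 time(s)
  91: appears 1 time(s)
  92: appears 1 time(s)
  95: appears 1 time(s)
Step 2: The value 74 appears most frequently (3 times).
Step 3: Mode = 74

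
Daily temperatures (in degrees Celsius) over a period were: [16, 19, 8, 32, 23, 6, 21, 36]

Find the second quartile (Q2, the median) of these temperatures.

20

Step 1: Sort the data: [6, 8, 16, 19, 21, 23, 32, 36]
Step 2: n = 8
Step 3: Q2 is the median. Since n is even, it is the average of the values at positions 4 and 5:
  Q2 = (19 + 21) / 2 = 20
Step 4: Q2 = 20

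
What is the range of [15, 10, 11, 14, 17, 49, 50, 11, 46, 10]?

40

Step 1: Identify the maximum value: max = 50
Step 2: Identify the minimum value: min = 10
Step 3: Range = max - min = 50 - 10 = 40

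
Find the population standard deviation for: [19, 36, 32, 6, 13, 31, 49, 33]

12.9512

Step 1: Compute the mean: 27.375
Step 2: Sum of squared deviations from the mean: 1341.875
Step 3: Population variance = 1341.875 / 8 = 167.7344
Step 4: Standard deviation = sqrt(167.7344) = 12.9512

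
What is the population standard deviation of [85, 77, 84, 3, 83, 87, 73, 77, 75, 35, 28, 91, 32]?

27.5705

Step 1: Compute the mean: 63.8462
Step 2: Sum of squared deviations from the mean: 9881.6923
Step 3: Population variance = 9881.6923 / 13 = 760.1302
Step 4: Standard deviation = sqrt(760.1302) = 27.5705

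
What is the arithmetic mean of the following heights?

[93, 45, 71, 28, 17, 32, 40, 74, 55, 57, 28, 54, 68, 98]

54.2857

Step 1: Sum all values: 93 + 45 + 71 + 28 + 17 + 32 + 40 + 74 + 55 + 57 + 28 + 54 + 68 + 98 = 760
Step 2: Count the number of values: n = 14
Step 3: Mean = sum / n = 760 / 14 = 54.2857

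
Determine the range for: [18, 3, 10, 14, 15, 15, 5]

15

Step 1: Identify the maximum value: max = 18
Step 2: Identify the minimum value: min = 3
Step 3: Range = max - min = 18 - 3 = 15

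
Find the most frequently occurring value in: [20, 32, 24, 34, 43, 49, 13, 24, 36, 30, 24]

24

Step 1: Count the frequency of each value:
  13: appears 1 time(s)
  20: appears 1 time(s)
  24: appears 3 time(s)
  30: appears 1 time(s)
  32: appears 1 time(s)
  34: appears 1 time(s)
  36: appears 1 time(s)
  43: appears 1 time(s)
  49: appears 1 time(s)
Step 2: The value 24 appears most frequently (3 times).
Step 3: Mode = 24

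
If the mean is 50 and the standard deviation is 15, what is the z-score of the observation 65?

1

Step 1: Recall the z-score formula: z = (x - mu) / sigma
Step 2: Substitute values: z = (65 - 50) / 15
Step 3: z = 15 / 15 = 1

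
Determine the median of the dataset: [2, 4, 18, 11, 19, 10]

10.5

Step 1: Sort the data in ascending order: [2, 4, 10, 11, 18, 19]
Step 2: The number of values is n = 6.
Step 3: Since n is even, the median is the average of positions 3 and 4:
  Median = (10 + 11) / 2 = 10.5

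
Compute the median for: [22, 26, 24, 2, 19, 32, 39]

24

Step 1: Sort the data in ascending order: [2, 19, 22, 24, 26, 32, 39]
Step 2: The number of values is n = 7.
Step 3: Since n is odd, the median is the middle value at position 4: 24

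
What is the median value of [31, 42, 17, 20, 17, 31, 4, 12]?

18.5

Step 1: Sort the data in ascending order: [4, 12, 17, 17, 20, 31, 31, 42]
Step 2: The number of values is n = 8.
Step 3: Since n is even, the median is the average of positions 4 and 5:
  Median = (17 + 20) / 2 = 18.5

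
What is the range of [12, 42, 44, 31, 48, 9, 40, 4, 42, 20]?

44

Step 1: Identify the maximum value: max = 48
Step 2: Identify the minimum value: min = 4
Step 3: Range = max - min = 48 - 4 = 44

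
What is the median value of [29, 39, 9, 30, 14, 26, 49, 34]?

29.5

Step 1: Sort the data in ascending order: [9, 14, 26, 29, 30, 34, 39, 49]
Step 2: The number of values is n = 8.
Step 3: Since n is even, the median is the average of positions 4 and 5:
  Median = (29 + 30) / 2 = 29.5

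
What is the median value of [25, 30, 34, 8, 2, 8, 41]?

25

Step 1: Sort the data in ascending order: [2, 8, 8, 25, 30, 34, 41]
Step 2: The number of values is n = 7.
Step 3: Since n is odd, the median is the middle value at position 4: 25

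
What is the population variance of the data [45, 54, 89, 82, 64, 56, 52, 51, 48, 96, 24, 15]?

530.2222

Step 1: Compute the mean: (45 + 54 + 89 + 82 + 64 + 56 + 52 + 51 + 48 + 96 + 24 + 15) / 12 = 56.3333
Step 2: Compute squared deviations from the mean:
  (45 - 56.3333)^2 = 128.4444
  (54 - 56.3333)^2 = 5.4444
  (89 - 56.3333)^2 = 1067.1111
  (82 - 56.3333)^2 = 658.7778
  (64 - 56.3333)^2 = 58.7778
  (56 - 56.3333)^2 = 0.1111
  (52 - 56.3333)^2 = 18.7778
  (51 - 56.3333)^2 = 28.4444
  (48 - 56.3333)^2 = 69.4444
  (96 - 56.3333)^2 = 1573.4444
  (24 - 56.3333)^2 = 1045.4444
  (15 - 56.3333)^2 = 1708.4444
Step 3: Sum of squared deviations = 6362.6667
Step 4: Population variance = 6362.6667 / 12 = 530.2222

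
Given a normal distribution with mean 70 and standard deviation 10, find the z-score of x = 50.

-2

Step 1: Recall the z-score formula: z = (x - mu) / sigma
Step 2: Substitute values: z = (50 - 70) / 10
Step 3: z = -20 / 10 = -2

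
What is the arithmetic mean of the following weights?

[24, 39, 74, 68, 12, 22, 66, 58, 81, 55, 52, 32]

48.5833

Step 1: Sum all values: 24 + 39 + 74 + 68 + 12 + 22 + 66 + 58 + 81 + 55 + 52 + 32 = 583
Step 2: Count the number of values: n = 12
Step 3: Mean = sum / n = 583 / 12 = 48.5833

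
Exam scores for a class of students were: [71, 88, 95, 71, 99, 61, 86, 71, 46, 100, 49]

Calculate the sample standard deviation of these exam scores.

19.0759

Step 1: Compute the mean: 76.0909
Step 2: Sum of squared deviations from the mean: 3638.9091
Step 3: Sample variance = 3638.9091 / 10 = 363.8909
Step 4: Standard deviation = sqrt(363.8909) = 19.0759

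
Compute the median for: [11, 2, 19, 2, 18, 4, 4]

4

Step 1: Sort the data in ascending order: [2, 2, 4, 4, 11, 18, 19]
Step 2: The number of values is n = 7.
Step 3: Since n is odd, the median is the middle value at position 4: 4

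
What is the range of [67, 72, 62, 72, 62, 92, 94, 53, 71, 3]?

91

Step 1: Identify the maximum value: max = 94
Step 2: Identify the minimum value: min = 3
Step 3: Range = max - min = 94 - 3 = 91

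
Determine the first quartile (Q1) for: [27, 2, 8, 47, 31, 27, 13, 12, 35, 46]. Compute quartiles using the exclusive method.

11

Step 1: Sort the data: [2, 8, 12, 13, 27, 27, 31, 35, 46, 47]
Step 2: n = 10
Step 3: Using the exclusive quartile method:
  Q1 = 11
  Q2 (median) = 27
  Q3 = 37.75
  IQR = Q3 - Q1 = 37.75 - 11 = 26.75
Step 4: Q1 = 11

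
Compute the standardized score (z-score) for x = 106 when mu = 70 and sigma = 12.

3

Step 1: Recall the z-score formula: z = (x - mu) / sigma
Step 2: Substitute values: z = (106 - 70) / 12
Step 3: z = 36 / 12 = 3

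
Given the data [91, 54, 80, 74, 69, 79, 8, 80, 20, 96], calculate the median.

76.5

Step 1: Sort the data in ascending order: [8, 20, 54, 69, 74, 79, 80, 80, 91, 96]
Step 2: The number of values is n = 10.
Step 3: Since n is even, the median is the average of positions 5 and 6:
  Median = (74 + 79) / 2 = 76.5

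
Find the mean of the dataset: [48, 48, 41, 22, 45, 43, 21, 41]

38.625

Step 1: Sum all values: 48 + 48 + 41 + 22 + 45 + 43 + 21 + 41 = 309
Step 2: Count the number of values: n = 8
Step 3: Mean = sum / n = 309 / 8 = 38.625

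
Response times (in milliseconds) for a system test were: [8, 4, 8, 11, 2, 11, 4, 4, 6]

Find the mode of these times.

4

Step 1: Count the frequency of each value:
  2: appears 1 time(s)
  4: appears 3 time(s)
  6: appears 1 time(s)
  8: appears 2 time(s)
  11: appears 2 time(s)
Step 2: The value 4 appears most frequently (3 times).
Step 3: Mode = 4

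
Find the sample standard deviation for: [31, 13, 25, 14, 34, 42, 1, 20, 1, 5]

14.2922

Step 1: Compute the mean: 18.6
Step 2: Sum of squared deviations from the mean: 1838.4
Step 3: Sample variance = 1838.4 / 9 = 204.2667
Step 4: Standard deviation = sqrt(204.2667) = 14.2922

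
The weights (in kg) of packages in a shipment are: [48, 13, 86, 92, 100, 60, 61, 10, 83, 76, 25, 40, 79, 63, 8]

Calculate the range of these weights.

92

Step 1: Identify the maximum value: max = 100
Step 2: Identify the minimum value: min = 8
Step 3: Range = max - min = 100 - 8 = 92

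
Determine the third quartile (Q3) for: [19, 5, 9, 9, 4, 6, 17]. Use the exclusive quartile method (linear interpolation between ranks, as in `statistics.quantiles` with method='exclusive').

17

Step 1: Sort the data: [4, 5, 6, 9, 9, 17, 19]
Step 2: n = 7
Step 3: Using the exclusive quartile method:
  Q1 = 5
  Q2 (median) = 9
  Q3 = 17
  IQR = Q3 - Q1 = 17 - 5 = 12
Step 4: Q3 = 17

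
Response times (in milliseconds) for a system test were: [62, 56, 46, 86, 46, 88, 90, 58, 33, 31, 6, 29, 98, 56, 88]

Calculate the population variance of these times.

694.56

Step 1: Compute the mean: (62 + 56 + 46 + 86 + 46 + 88 + 90 + 58 + 33 + 31 + 6 + 29 + 98 + 56 + 88) / 15 = 58.2
Step 2: Compute squared deviations from the mean:
  (62 - 58.2)^2 = 14.44
  (56 - 58.2)^2 = 4.84
  (46 - 58.2)^2 = 148.84
  (86 - 58.2)^2 = 772.84
  (46 - 58.2)^2 = 148.84
  (88 - 58.2)^2 = 888.04
  (90 - 58.2)^2 = 1011.24
  (58 - 58.2)^2 = 0.04
  (33 - 58.2)^2 = 635.04
  (31 - 58.2)^2 = 739.84
  (6 - 58.2)^2 = 2724.84
  (29 - 58.2)^2 = 852.64
  (98 - 58.2)^2 = 1584.04
  (56 - 58.2)^2 = 4.84
  (88 - 58.2)^2 = 888.04
Step 3: Sum of squared deviations = 10418.4
Step 4: Population variance = 10418.4 / 15 = 694.56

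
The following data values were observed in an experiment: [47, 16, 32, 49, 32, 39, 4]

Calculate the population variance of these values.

228.4898

Step 1: Compute the mean: (47 + 16 + 32 + 49 + 32 + 39 + 4) / 7 = 31.2857
Step 2: Compute squared deviations from the mean:
  (47 - 31.2857)^2 = 246.9388
  (16 - 31.2857)^2 = 233.6531
  (32 - 31.2857)^2 = 0.5102
  (49 - 31.2857)^2 = 313.7959
  (32 - 31.2857)^2 = 0.5102
  (39 - 31.2857)^2 = 59.5102
  (4 - 31.2857)^2 = 744.5102
Step 3: Sum of squared deviations = 1599.4286
Step 4: Population variance = 1599.4286 / 7 = 228.4898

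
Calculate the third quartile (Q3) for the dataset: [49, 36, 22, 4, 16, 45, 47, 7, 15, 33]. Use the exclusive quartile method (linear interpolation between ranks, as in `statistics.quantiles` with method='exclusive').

45.5

Step 1: Sort the data: [4, 7, 15, 16, 22, 33, 36, 45, 47, 49]
Step 2: n = 10
Step 3: Using the exclusive quartile method:
  Q1 = 13
  Q2 (median) = 27.5
  Q3 = 45.5
  IQR = Q3 - Q1 = 45.5 - 13 = 32.5
Step 4: Q3 = 45.5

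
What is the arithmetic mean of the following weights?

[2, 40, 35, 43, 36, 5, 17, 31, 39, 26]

27.4

Step 1: Sum all values: 2 + 40 + 35 + 43 + 36 + 5 + 17 + 31 + 39 + 26 = 274
Step 2: Count the number of values: n = 10
Step 3: Mean = sum / n = 274 / 10 = 27.4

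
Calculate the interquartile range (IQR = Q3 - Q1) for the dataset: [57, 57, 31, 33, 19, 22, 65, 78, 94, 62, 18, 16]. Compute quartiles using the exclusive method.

44.5

Step 1: Sort the data: [16, 18, 19, 22, 31, 33, 57, 57, 62, 65, 78, 94]
Step 2: n = 12
Step 3: Using the exclusive quartile method:
  Q1 = 19.75
  Q2 (median) = 45
  Q3 = 64.25
  IQR = Q3 - Q1 = 64.25 - 19.75 = 44.5
Step 4: IQR = 44.5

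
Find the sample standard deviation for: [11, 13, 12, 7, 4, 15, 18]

4.7208

Step 1: Compute the mean: 11.4286
Step 2: Sum of squared deviations from the mean: 133.7143
Step 3: Sample variance = 133.7143 / 6 = 22.2857
Step 4: Standard deviation = sqrt(22.2857) = 4.7208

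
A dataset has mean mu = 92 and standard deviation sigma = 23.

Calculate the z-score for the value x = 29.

-2.7391

Step 1: Recall the z-score formula: z = (x - mu) / sigma
Step 2: Substitute values: z = (29 - 92) / 23
Step 3: z = -63 / 23 = -2.7391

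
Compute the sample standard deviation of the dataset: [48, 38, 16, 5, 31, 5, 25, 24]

15.1563

Step 1: Compute the mean: 24
Step 2: Sum of squared deviations from the mean: 1608
Step 3: Sample variance = 1608 / 7 = 229.7143
Step 4: Standard deviation = sqrt(229.7143) = 15.1563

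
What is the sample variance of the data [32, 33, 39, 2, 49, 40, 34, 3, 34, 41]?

246.2333

Step 1: Compute the mean: (32 + 33 + 39 + 2 + 49 + 40 + 34 + 3 + 34 + 41) / 10 = 30.7
Step 2: Compute squared deviations from the mean:
  (32 - 30.7)^2 = 1.69
  (33 - 30.7)^2 = 5.29
  (39 - 30.7)^2 = 68.89
  (2 - 30.7)^2 = 823.69
  (49 - 30.7)^2 = 334.89
  (40 - 30.7)^2 = 86.49
  (34 - 30.7)^2 = 10.89
  (3 - 30.7)^2 = 767.29
  (34 - 30.7)^2 = 10.89
  (41 - 30.7)^2 = 106.09
Step 3: Sum of squared deviations = 2216.1
Step 4: Sample variance = 2216.1 / 9 = 246.2333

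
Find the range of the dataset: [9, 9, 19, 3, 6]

16

Step 1: Identify the maximum value: max = 19
Step 2: Identify the minimum value: min = 3
Step 3: Range = max - min = 19 - 3 = 16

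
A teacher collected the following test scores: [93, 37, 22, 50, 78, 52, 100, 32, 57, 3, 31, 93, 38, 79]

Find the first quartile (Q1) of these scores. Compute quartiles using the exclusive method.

31.75

Step 1: Sort the data: [3, 22, 31, 32, 37, 38, 50, 52, 57, 78, 79, 93, 93, 100]
Step 2: n = 14
Step 3: Using the exclusive quartile method:
  Q1 = 31.75
  Q2 (median) = 51
  Q3 = 82.5
  IQR = Q3 - Q1 = 82.5 - 31.75 = 50.75
Step 4: Q1 = 31.75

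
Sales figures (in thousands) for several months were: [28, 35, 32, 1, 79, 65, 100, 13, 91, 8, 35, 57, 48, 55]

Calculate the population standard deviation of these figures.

29.1748

Step 1: Compute the mean: 46.2143
Step 2: Sum of squared deviations from the mean: 11916.3571
Step 3: Population variance = 11916.3571 / 14 = 851.1684
Step 4: Standard deviation = sqrt(851.1684) = 29.1748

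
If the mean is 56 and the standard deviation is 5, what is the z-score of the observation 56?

0

Step 1: Recall the z-score formula: z = (x - mu) / sigma
Step 2: Substitute values: z = (56 - 56) / 5
Step 3: z = 0 / 5 = 0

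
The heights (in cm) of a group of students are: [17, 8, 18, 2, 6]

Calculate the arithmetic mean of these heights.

10.2

Step 1: Sum all values: 17 + 8 + 18 + 2 + 6 = 51
Step 2: Count the number of values: n = 5
Step 3: Mean = sum / n = 51 / 5 = 10.2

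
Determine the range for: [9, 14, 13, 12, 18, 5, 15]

13

Step 1: Identify the maximum value: max = 18
Step 2: Identify the minimum value: min = 5
Step 3: Range = max - min = 18 - 5 = 13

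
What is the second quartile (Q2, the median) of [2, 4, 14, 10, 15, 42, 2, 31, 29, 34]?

14.5

Step 1: Sort the data: [2, 2, 4, 10, 14, 15, 29, 31, 34, 42]
Step 2: n = 10
Step 3: Q2 is the median. Since n is even, it is the average of the values at positions 5 and 6:
  Q2 = (14 + 15) / 2 = 14.5
Step 4: Q2 = 14.5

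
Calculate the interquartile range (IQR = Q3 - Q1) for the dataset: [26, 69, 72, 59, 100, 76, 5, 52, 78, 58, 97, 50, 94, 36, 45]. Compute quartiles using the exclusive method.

33

Step 1: Sort the data: [5, 26, 36, 45, 50, 52, 58, 59, 69, 72, 76, 78, 94, 97, 100]
Step 2: n = 15
Step 3: Using the exclusive quartile method:
  Q1 = 45
  Q2 (median) = 59
  Q3 = 78
  IQR = Q3 - Q1 = 78 - 45 = 33
Step 4: IQR = 33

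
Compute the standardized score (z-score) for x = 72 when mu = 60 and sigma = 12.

1

Step 1: Recall the z-score formula: z = (x - mu) / sigma
Step 2: Substitute values: z = (72 - 60) / 12
Step 3: z = 12 / 12 = 1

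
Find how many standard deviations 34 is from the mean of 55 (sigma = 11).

-1.9091

Step 1: Recall the z-score formula: z = (x - mu) / sigma
Step 2: Substitute values: z = (34 - 55) / 11
Step 3: z = -21 / 11 = -1.9091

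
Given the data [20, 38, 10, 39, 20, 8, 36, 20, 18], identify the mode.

20

Step 1: Count the frequency of each value:
  8: appears 1 time(s)
  10: appears 1 time(s)
  18: appears 1 time(s)
  20: appears 3 time(s)
  36: appears 1 time(s)
  38: appears 1 time(s)
  39: appears 1 time(s)
Step 2: The value 20 appears most frequently (3 times).
Step 3: Mode = 20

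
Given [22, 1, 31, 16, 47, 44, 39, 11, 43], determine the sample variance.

271.1944

Step 1: Compute the mean: (22 + 1 + 31 + 16 + 47 + 44 + 39 + 11 + 43) / 9 = 28.2222
Step 2: Compute squared deviations from the mean:
  (22 - 28.2222)^2 = 38.716
  (1 - 28.2222)^2 = 741.0494
  (31 - 28.2222)^2 = 7.716
  (16 - 28.2222)^2 = 149.3827
  (47 - 28.2222)^2 = 352.6049
  (44 - 28.2222)^2 = 248.9383
  (39 - 28.2222)^2 = 116.1605
  (11 - 28.2222)^2 = 296.6049
  (43 - 28.2222)^2 = 218.3827
Step 3: Sum of squared deviations = 2169.5556
Step 4: Sample variance = 2169.5556 / 8 = 271.1944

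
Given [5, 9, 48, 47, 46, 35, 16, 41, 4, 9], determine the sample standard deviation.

18.9561

Step 1: Compute the mean: 26
Step 2: Sum of squared deviations from the mean: 3234
Step 3: Sample variance = 3234 / 9 = 359.3333
Step 4: Standard deviation = sqrt(359.3333) = 18.9561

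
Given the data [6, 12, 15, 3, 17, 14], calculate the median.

13

Step 1: Sort the data in ascending order: [3, 6, 12, 14, 15, 17]
Step 2: The number of values is n = 6.
Step 3: Since n is even, the median is the average of positions 3 and 4:
  Median = (12 + 14) / 2 = 13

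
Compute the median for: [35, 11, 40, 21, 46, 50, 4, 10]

28

Step 1: Sort the data in ascending order: [4, 10, 11, 21, 35, 40, 46, 50]
Step 2: The number of values is n = 8.
Step 3: Since n is even, the median is the average of positions 4 and 5:
  Median = (21 + 35) / 2 = 28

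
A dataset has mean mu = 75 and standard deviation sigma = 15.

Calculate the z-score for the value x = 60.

-1

Step 1: Recall the z-score formula: z = (x - mu) / sigma
Step 2: Substitute values: z = (60 - 75) / 15
Step 3: z = -15 / 15 = -1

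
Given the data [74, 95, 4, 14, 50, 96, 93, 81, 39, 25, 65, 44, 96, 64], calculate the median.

64.5

Step 1: Sort the data in ascending order: [4, 14, 25, 39, 44, 50, 64, 65, 74, 81, 93, 95, 96, 96]
Step 2: The number of values is n = 14.
Step 3: Since n is even, the median is the average of positions 7 and 8:
  Median = (64 + 65) / 2 = 64.5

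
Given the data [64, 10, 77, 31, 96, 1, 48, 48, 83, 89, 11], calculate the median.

48

Step 1: Sort the data in ascending order: [1, 10, 11, 31, 48, 48, 64, 77, 83, 89, 96]
Step 2: The number of values is n = 11.
Step 3: Since n is odd, the median is the middle value at position 6: 48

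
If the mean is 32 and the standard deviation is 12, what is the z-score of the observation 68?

3

Step 1: Recall the z-score formula: z = (x - mu) / sigma
Step 2: Substitute values: z = (68 - 32) / 12
Step 3: z = 36 / 12 = 3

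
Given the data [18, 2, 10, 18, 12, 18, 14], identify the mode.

18

Step 1: Count the frequency of each value:
  2: appears 1 time(s)
  10: appears 1 time(s)
  12: appears 1 time(s)
  14: appears 1 time(s)
  18: appears 3 time(s)
Step 2: The value 18 appears most frequently (3 times).
Step 3: Mode = 18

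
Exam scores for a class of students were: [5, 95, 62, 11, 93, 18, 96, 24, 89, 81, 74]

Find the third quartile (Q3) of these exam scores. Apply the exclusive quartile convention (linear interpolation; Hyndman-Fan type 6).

93

Step 1: Sort the data: [5, 11, 18, 24, 62, 74, 81, 89, 93, 95, 96]
Step 2: n = 11
Step 3: Using the exclusive quartile method:
  Q1 = 18
  Q2 (median) = 74
  Q3 = 93
  IQR = Q3 - Q1 = 93 - 18 = 75
Step 4: Q3 = 93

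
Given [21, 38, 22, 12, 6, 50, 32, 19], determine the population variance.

179.25

Step 1: Compute the mean: (21 + 38 + 22 + 12 + 6 + 50 + 32 + 19) / 8 = 25
Step 2: Compute squared deviations from the mean:
  (21 - 25)^2 = 16
  (38 - 25)^2 = 169
  (22 - 25)^2 = 9
  (12 - 25)^2 = 169
  (6 - 25)^2 = 361
  (50 - 25)^2 = 625
  (32 - 25)^2 = 49
  (19 - 25)^2 = 36
Step 3: Sum of squared deviations = 1434
Step 4: Population variance = 1434 / 8 = 179.25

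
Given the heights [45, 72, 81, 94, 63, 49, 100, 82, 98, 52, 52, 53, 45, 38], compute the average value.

66

Step 1: Sum all values: 45 + 72 + 81 + 94 + 63 + 49 + 100 + 82 + 98 + 52 + 52 + 53 + 45 + 38 = 924
Step 2: Count the number of values: n = 14
Step 3: Mean = sum / n = 924 / 14 = 66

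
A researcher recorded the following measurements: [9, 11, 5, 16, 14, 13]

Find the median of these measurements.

12

Step 1: Sort the data in ascending order: [5, 9, 11, 13, 14, 16]
Step 2: The number of values is n = 6.
Step 3: Since n is even, the median is the average of positions 3 and 4:
  Median = (11 + 13) / 2 = 12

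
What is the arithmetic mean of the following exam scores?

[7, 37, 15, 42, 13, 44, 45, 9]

26.5

Step 1: Sum all values: 7 + 37 + 15 + 42 + 13 + 44 + 45 + 9 = 212
Step 2: Count the number of values: n = 8
Step 3: Mean = sum / n = 212 / 8 = 26.5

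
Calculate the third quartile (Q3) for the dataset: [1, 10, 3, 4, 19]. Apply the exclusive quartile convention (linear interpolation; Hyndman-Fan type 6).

14.5

Step 1: Sort the data: [1, 3, 4, 10, 19]
Step 2: n = 5
Step 3: Using the exclusive quartile method:
  Q1 = 2
  Q2 (median) = 4
  Q3 = 14.5
  IQR = Q3 - Q1 = 14.5 - 2 = 12.5
Step 4: Q3 = 14.5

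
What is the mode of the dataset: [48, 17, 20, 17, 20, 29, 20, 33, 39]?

20

Step 1: Count the frequency of each value:
  17: appears 2 time(s)
  20: appears 3 time(s)
  29: appears 1 time(s)
  33: appears 1 time(s)
  39: appears 1 time(s)
  48: appears 1 time(s)
Step 2: The value 20 appears most frequently (3 times).
Step 3: Mode = 20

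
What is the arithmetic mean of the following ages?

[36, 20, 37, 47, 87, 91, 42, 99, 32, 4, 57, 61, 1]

47.2308

Step 1: Sum all values: 36 + 20 + 37 + 47 + 87 + 91 + 42 + 99 + 32 + 4 + 57 + 61 + 1 = 614
Step 2: Count the number of values: n = 13
Step 3: Mean = sum / n = 614 / 13 = 47.2308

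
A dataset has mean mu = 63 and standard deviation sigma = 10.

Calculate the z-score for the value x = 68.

0.5

Step 1: Recall the z-score formula: z = (x - mu) / sigma
Step 2: Substitute values: z = (68 - 63) / 10
Step 3: z = 5 / 10 = 0.5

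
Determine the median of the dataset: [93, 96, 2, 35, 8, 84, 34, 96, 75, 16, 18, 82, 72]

72

Step 1: Sort the data in ascending order: [2, 8, 16, 18, 34, 35, 72, 75, 82, 84, 93, 96, 96]
Step 2: The number of values is n = 13.
Step 3: Since n is odd, the median is the middle value at position 7: 72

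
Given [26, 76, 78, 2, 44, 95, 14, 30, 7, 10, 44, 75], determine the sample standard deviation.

32.1788

Step 1: Compute the mean: 41.75
Step 2: Sum of squared deviations from the mean: 11390.25
Step 3: Sample variance = 11390.25 / 11 = 1035.4773
Step 4: Standard deviation = sqrt(1035.4773) = 32.1788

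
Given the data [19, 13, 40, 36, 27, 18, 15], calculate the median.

19

Step 1: Sort the data in ascending order: [13, 15, 18, 19, 27, 36, 40]
Step 2: The number of values is n = 7.
Step 3: Since n is odd, the median is the middle value at position 4: 19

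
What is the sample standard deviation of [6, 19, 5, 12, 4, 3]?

6.1779

Step 1: Compute the mean: 8.1667
Step 2: Sum of squared deviations from the mean: 190.8333
Step 3: Sample variance = 190.8333 / 5 = 38.1667
Step 4: Standard deviation = sqrt(38.1667) = 6.1779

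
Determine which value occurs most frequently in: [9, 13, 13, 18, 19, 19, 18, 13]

13

Step 1: Count the frequency of each value:
  9: appears 1 time(s)
  13: appears 3 time(s)
  18: appears 2 time(s)
  19: appears 2 time(s)
Step 2: The value 13 appears most frequently (3 times).
Step 3: Mode = 13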